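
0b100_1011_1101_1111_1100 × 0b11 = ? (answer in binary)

Multiply each base-2 digit by 3, carrying:
  0×3 = 0 → write 0
  0×3 = 0 → write 0
  1×3 = 3 → write 1 carry 1
  1×3+1 = 4 → write 0 carry 2
  1×3+2 = 5 → write 1 carry 2
  1×3+2 = 5 → write 1 carry 2
  1×3+2 = 5 → write 1 carry 2
  1×3+2 = 5 → write 1 carry 2
  1×3+2 = 5 → write 1 carry 2
  0×3+2 = 2 → write 0 carry 1
  1×3+1 = 4 → write 0 carry 2
  1×3+2 = 5 → write 1 carry 2
  1×3+2 = 5 → write 1 carry 2
  1×3+2 = 5 → write 1 carry 2
  0×3+2 = 2 → write 0 carry 1
  1×3+1 = 4 → write 0 carry 2
  0×3+2 = 2 → write 0 carry 1
  0×3+1 = 1 → write 1
  1×3 = 3 → write 1 carry 1
  remaining carry: 1

0b11100011100111110100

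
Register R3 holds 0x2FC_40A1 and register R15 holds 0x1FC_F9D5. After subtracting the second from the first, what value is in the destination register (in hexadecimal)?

0xFF46CC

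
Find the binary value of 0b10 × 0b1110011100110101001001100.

0b11100111001101010010011000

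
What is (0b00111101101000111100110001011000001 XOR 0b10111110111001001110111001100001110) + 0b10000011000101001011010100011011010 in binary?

0b100000110010110111101011101010101001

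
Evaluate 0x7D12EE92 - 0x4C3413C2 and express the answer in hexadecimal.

Subtract column by column in base 16:
  2-2 → 0
  9-C → D (borrow)
  E-3-1 → A
  E-1 → D
  2-4 → E (borrow)
  1-3-1 → D (borrow)
  D-C-1 → 0
  7-4 → 3

0x30DEDAD0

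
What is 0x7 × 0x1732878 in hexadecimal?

0xA261B48

Multiply each base-16 digit by 7, carrying:
  8×7 = 56 → write 8 carry 3
  7×7+3 = 52 → write 4 carry 3
  8×7+3 = 59 → write B carry 3
  2×7+3 = 17 → write 1 carry 1
  3×7+1 = 22 → write 6 carry 1
  7×7+1 = 50 → write 2 carry 3
  1×7+3 = 10 → write A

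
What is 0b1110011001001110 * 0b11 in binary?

Multiply each base-2 digit by 3, carrying:
  0×3 = 0 → write 0
  1×3 = 3 → write 1 carry 1
  1×3+1 = 4 → write 0 carry 2
  1×3+2 = 5 → write 1 carry 2
  0×3+2 = 2 → write 0 carry 1
  0×3+1 = 1 → write 1
  1×3 = 3 → write 1 carry 1
  0×3+1 = 1 → write 1
  0×3 = 0 → write 0
  1×3 = 3 → write 1 carry 1
  1×3+1 = 4 → write 0 carry 2
  0×3+2 = 2 → write 0 carry 1
  0×3+1 = 1 → write 1
  1×3 = 3 → write 1 carry 1
  1×3+1 = 4 → write 0 carry 2
  1×3+2 = 5 → write 1 carry 2
  remaining carry: 10

0b101011001011101010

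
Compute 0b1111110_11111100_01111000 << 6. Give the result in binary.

0b11111101111110001111000000000

Left shift by 6: append 6 zero bits.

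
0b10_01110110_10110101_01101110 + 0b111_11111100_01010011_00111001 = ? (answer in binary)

0b1010011100110000100010100111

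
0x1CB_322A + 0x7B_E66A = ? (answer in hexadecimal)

0x2471894

Add column by column in base 16, right to left:
  A+A = 4 carry 1
  2+6+1 = 9
  2+6 = 8
  3+E = 1 carry 1
  B+B+1 = 7 carry 1
  C+7+1 = 4 carry 1
  1+0+1 = 2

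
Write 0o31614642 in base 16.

0x6719a2

Each octal digit is 3 bits: 3=011 1=001 6=110 1=001 4=100 6=110 4=100 2=010.
Group the bits into nibbles: 0110 0111 0001 1001 1010 0010 → 6719a2.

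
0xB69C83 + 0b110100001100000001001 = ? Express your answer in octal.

0o64132214

0xB69C83 = 0o55516203 in octal.
0b110100001100000001001 = 0o6414011 in octal.
Add column by column in base 8, right to left:
  3+1 = 4
  0+1 = 1
  2+0 = 2
  6+4 = 2 carry 1
  1+1+1 = 3
  5+4 = 1 carry 1
  5+6+1 = 4 carry 1
  5+0+1 = 6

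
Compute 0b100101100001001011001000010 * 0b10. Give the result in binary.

0b1001011000010010110010000100

Multiply each base-2 digit by 2, carrying:
  0×2 = 0 → write 0
  1×2 = 2 → write 0 carry 1
  0×2+1 = 1 → write 1
  0×2 = 0 → write 0
  0×2 = 0 → write 0
  0×2 = 0 → write 0
  1×2 = 2 → write 0 carry 1
  0×2+1 = 1 → write 1
  0×2 = 0 → write 0
  1×2 = 2 → write 0 carry 1
  1×2+1 = 3 → write 1 carry 1
  0×2+1 = 1 → write 1
  1×2 = 2 → write 0 carry 1
  0×2+1 = 1 → write 1
  0×2 = 0 → write 0
  1×2 = 2 → write 0 carry 1
  0×2+1 = 1 → write 1
  0×2 = 0 → write 0
  0×2 = 0 → write 0
  0×2 = 0 → write 0
  1×2 = 2 → write 0 carry 1
  1×2+1 = 3 → write 1 carry 1
  0×2+1 = 1 → write 1
  1×2 = 2 → write 0 carry 1
  0×2+1 = 1 → write 1
  0×2 = 0 → write 0
  1×2 = 2 → write 0 carry 1
  remaining carry: 1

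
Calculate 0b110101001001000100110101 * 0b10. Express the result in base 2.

0b1101010010010001001101010

Multiply each base-2 digit by 2, carrying:
  1×2 = 2 → write 0 carry 1
  0×2+1 = 1 → write 1
  1×2 = 2 → write 0 carry 1
  0×2+1 = 1 → write 1
  1×2 = 2 → write 0 carry 1
  1×2+1 = 3 → write 1 carry 1
  0×2+1 = 1 → write 1
  0×2 = 0 → write 0
  1×2 = 2 → write 0 carry 1
  0×2+1 = 1 → write 1
  0×2 = 0 → write 0
  0×2 = 0 → write 0
  1×2 = 2 → write 0 carry 1
  0×2+1 = 1 → write 1
  0×2 = 0 → write 0
  1×2 = 2 → write 0 carry 1
  0×2+1 = 1 → write 1
  0×2 = 0 → write 0
  1×2 = 2 → write 0 carry 1
  0×2+1 = 1 → write 1
  1×2 = 2 → write 0 carry 1
  0×2+1 = 1 → write 1
  1×2 = 2 → write 0 carry 1
  1×2+1 = 3 → write 1 carry 1
  remaining carry: 1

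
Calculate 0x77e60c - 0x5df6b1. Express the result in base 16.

Subtract column by column in base 16:
  c-1 → b
  0-b → 5 (borrow)
  6-6-1 → f (borrow)
  e-f-1 → e (borrow)
  7-d-1 → 9 (borrow)
  7-5-1 → 1

0x19ef5b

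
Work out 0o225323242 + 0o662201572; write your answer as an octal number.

Add column by column in base 8, right to left:
  2+2 = 4
  4+7 = 3 carry 1
  2+5+1 = 0 carry 1
  3+1+1 = 5
  2+0 = 2
  3+2 = 5
  5+2 = 7
  2+6 = 0 carry 1
  2+6+1 = 1 carry 1
  final carry 1

0o1107525034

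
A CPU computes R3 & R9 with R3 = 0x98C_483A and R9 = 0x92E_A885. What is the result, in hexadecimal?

AND each hex digit independently (no carries):
  9&9=9, 8&2=0, C&E=C, 4&A=0, 8&8=8, 3&8=0, A&5=0

0x90C0800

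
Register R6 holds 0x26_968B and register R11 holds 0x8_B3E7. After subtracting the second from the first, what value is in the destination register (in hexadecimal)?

0x1DE2A4

Subtract column by column in base 16:
  B-7 → 4
  8-E → A (borrow)
  6-3-1 → 2
  9-B → E (borrow)
  6-8-1 → D (borrow)
  2-0-1 → 1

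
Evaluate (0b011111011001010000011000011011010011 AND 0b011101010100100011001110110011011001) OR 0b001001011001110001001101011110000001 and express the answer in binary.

0b011111011001010000011000011011010011 AND 0b011101010100100011001110110011011001 = 0b011101010000000000001000010011010001.
Then OR with 0b001001011001110001001101011110000001.

0b11101011001110001001101011111010001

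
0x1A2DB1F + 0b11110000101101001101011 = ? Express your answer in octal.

0o206632612

0x1A2DB1F = 0o150555437 in octal.
0b11110000101101001101011 = 0o36055153 in octal.
Add column by column in base 8, right to left:
  7+3 = 2 carry 1
  3+5+1 = 1 carry 1
  4+1+1 = 6
  5+5 = 2 carry 1
  5+5+1 = 3 carry 1
  5+0+1 = 6
  0+6 = 6
  5+3 = 0 carry 1
  1+0+1 = 2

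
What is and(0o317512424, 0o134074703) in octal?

0o114010400

AND each oct digit independently (no carries):
  3&1=1, 1&3=1, 7&4=4, 5&0=0, 1&7=1, 2&4=0, 4&7=4, 2&0=0, 4&3=0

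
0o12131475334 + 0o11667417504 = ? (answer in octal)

0o24021115040

Add column by column in base 8, right to left:
  4+4 = 0 carry 1
  3+0+1 = 4
  3+5 = 0 carry 1
  5+7+1 = 5 carry 1
  7+1+1 = 1 carry 1
  4+4+1 = 1 carry 1
  1+7+1 = 1 carry 1
  3+6+1 = 2 carry 1
  1+6+1 = 0 carry 1
  2+1+1 = 4
  1+1 = 2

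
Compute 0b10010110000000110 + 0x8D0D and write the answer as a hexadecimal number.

0x1B913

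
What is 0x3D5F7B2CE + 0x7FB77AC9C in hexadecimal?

0xBD16F5F6A

Add column by column in base 16, right to left:
  E+C = A carry 1
  C+9+1 = 6 carry 1
  2+C+1 = F
  B+A = 5 carry 1
  7+7+1 = F
  F+7 = 6 carry 1
  5+B+1 = 1 carry 1
  D+F+1 = D carry 1
  3+7+1 = B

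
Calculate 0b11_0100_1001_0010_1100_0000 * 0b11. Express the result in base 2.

Multiply each base-2 digit by 3, carrying:
  0×3 = 0 → write 0
  0×3 = 0 → write 0
  0×3 = 0 → write 0
  0×3 = 0 → write 0
  0×3 = 0 → write 0
  0×3 = 0 → write 0
  1×3 = 3 → write 1 carry 1
  1×3+1 = 4 → write 0 carry 2
  0×3+2 = 2 → write 0 carry 1
  1×3+1 = 4 → write 0 carry 2
  0×3+2 = 2 → write 0 carry 1
  0×3+1 = 1 → write 1
  1×3 = 3 → write 1 carry 1
  0×3+1 = 1 → write 1
  0×3 = 0 → write 0
  1×3 = 3 → write 1 carry 1
  0×3+1 = 1 → write 1
  0×3 = 0 → write 0
  1×3 = 3 → write 1 carry 1
  0×3+1 = 1 → write 1
  1×3 = 3 → write 1 carry 1
  1×3+1 = 4 → write 0 carry 2
  remaining carry: 10

0b100111011011100001000000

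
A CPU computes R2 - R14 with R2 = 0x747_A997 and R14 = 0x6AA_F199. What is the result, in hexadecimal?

Subtract column by column in base 16:
  7-9 → E (borrow)
  9-9-1 → F (borrow)
  9-1-1 → 7
  A-F → B (borrow)
  7-A-1 → C (borrow)
  4-A-1 → 9 (borrow)
  7-6-1 → 0

0x9CB7FE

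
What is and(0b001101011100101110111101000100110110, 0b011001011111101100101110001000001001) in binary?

0b001001011100101100101100000000000000

AND bit by bit (1 only where both bits are 1):
  001101011100101110111101000100110110
& 011001011111101100101110001000001001
= 001001011100101100101100000000000000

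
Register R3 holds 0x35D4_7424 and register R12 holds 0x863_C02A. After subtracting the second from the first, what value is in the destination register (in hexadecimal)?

Subtract column by column in base 16:
  4-A → A (borrow)
  2-2-1 → F (borrow)
  4-0-1 → 3
  7-C → B (borrow)
  4-3-1 → 0
  D-6 → 7
  5-8 → D (borrow)
  3-0-1 → 2

0x2D70B3FA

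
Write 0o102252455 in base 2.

0b1000010010101010100101101

Each octal digit is 3 bits: 1=001 0=000 2=010 2=010 5=101 2=010 4=100 5=101 5=101.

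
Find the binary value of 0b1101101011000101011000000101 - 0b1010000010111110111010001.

0b1100011010101101100000110100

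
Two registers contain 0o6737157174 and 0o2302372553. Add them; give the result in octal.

0o11241551747

Add column by column in base 8, right to left:
  4+3 = 7
  7+5 = 4 carry 1
  1+5+1 = 7
  7+2 = 1 carry 1
  5+7+1 = 5 carry 1
  1+3+1 = 5
  7+2 = 1 carry 1
  3+0+1 = 4
  7+3 = 2 carry 1
  6+2+1 = 1 carry 1
  final carry 1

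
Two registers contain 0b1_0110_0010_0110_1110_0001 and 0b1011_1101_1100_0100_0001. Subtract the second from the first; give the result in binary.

Subtract column by column in base 2:
  1-1 → 0
  0-0 → 0
  0-0 → 0
  0-0 → 0
  0-0 → 0
  1-0 → 1
  1-1 → 0
  1-0 → 1
  0-0 → 0
  1-0 → 1
  1-1 → 0
  0-1 → 1 (borrow)
  0-1-1 → 0 (borrow)
  1-0-1 → 0
  0-1 → 1 (borrow)
  0-1-1 → 0 (borrow)
  0-1-1 → 0 (borrow)
  1-1-1 → 1 (borrow)
  1-0-1 → 0
  0-1 → 1 (borrow)
  1-0-1 → 0

0b10100100101010100000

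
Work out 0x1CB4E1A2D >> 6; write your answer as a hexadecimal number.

0x72D3868

6 bits is not a whole number of base-16 digits; in binary: 111001011010011100001101000101101 >> 6 = 111001011010011100001101000.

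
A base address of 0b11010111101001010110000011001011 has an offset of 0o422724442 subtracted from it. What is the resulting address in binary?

0b11010011010110011011011110101001

0o422724442 = 0b100010010111010100100100010 in binary.
Subtract column by column in base 2:
  1-0 → 1
  1-1 → 0
  0-0 → 0
  1-0 → 1
  0-0 → 0
  0-1 → 1 (borrow)
  1-0-1 → 0
  1-0 → 1
  0-1 → 1 (borrow)
  0-0-1 → 1 (borrow)
  0-0-1 → 1 (borrow)
  0-1-1 → 0 (borrow)
  0-0-1 → 1 (borrow)
  1-1-1 → 1 (borrow)
  1-0-1 → 0
  0-1 → 1 (borrow)
  1-1-1 → 1 (borrow)
  0-1-1 → 0 (borrow)
  1-0-1 → 0
  0-1 → 1 (borrow)
  0-0-1 → 1 (borrow)
  1-0-1 → 0
  0-1 → 1 (borrow)
  1-0-1 → 0
  1-0 → 1
  1-0 → 1
  1-1 → 0
  0-0 → 0
  1-0 → 1
  0-0 → 0
  1-0 → 1
  1-0 → 1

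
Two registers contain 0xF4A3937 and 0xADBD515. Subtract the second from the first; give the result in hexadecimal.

0x46E6422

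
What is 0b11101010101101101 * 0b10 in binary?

Multiply each base-2 digit by 2, carrying:
  1×2 = 2 → write 0 carry 1
  0×2+1 = 1 → write 1
  1×2 = 2 → write 0 carry 1
  1×2+1 = 3 → write 1 carry 1
  0×2+1 = 1 → write 1
  1×2 = 2 → write 0 carry 1
  1×2+1 = 3 → write 1 carry 1
  0×2+1 = 1 → write 1
  1×2 = 2 → write 0 carry 1
  0×2+1 = 1 → write 1
  1×2 = 2 → write 0 carry 1
  0×2+1 = 1 → write 1
  1×2 = 2 → write 0 carry 1
  0×2+1 = 1 → write 1
  1×2 = 2 → write 0 carry 1
  1×2+1 = 3 → write 1 carry 1
  1×2+1 = 3 → write 1 carry 1
  remaining carry: 1

0b111010101011011010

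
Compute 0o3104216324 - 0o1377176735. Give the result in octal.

Subtract column by column in base 8:
  4-5 → 7 (borrow)
  2-3-1 → 6 (borrow)
  3-7-1 → 3 (borrow)
  6-6-1 → 7 (borrow)
  1-7-1 → 1 (borrow)
  2-1-1 → 0
  4-7 → 5 (borrow)
  0-7-1 → 0 (borrow)
  1-3-1 → 5 (borrow)
  3-1-1 → 1

0o1505017367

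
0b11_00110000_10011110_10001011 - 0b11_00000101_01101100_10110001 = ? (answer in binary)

Subtract column by column in base 2:
  1-1 → 0
  1-0 → 1
  0-0 → 0
  1-0 → 1
  0-1 → 1 (borrow)
  0-1-1 → 0 (borrow)
  0-0-1 → 1 (borrow)
  1-1-1 → 1 (borrow)
  0-0-1 → 1 (borrow)
  1-0-1 → 0
  1-1 → 0
  1-1 → 0
  1-0 → 1
  0-1 → 1 (borrow)
  0-1-1 → 0 (borrow)
  1-0-1 → 0
  0-1 → 1 (borrow)
  0-0-1 → 1 (borrow)
  0-1-1 → 0 (borrow)
  0-0-1 → 1 (borrow)
  1-0-1 → 0
  1-0 → 1
  0-0 → 0
  0-0 → 0
  1-1 → 0
  1-1 → 0

0b1010110011000111011010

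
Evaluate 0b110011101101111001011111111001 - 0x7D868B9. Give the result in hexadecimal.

0b110011101101111001011111111001 = 0x33B797F9 in hexadecimal.
Subtract column by column in base 16:
  9-9 → 0
  F-B → 4
  7-8 → F (borrow)
  9-6-1 → 2
  7-8 → F (borrow)
  B-D-1 → D (borrow)
  3-7-1 → B (borrow)
  3-0-1 → 2

0x2BDF2F40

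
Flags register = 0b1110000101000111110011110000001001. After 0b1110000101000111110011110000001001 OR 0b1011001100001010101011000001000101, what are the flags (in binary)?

0b1111001101001111111011110001001101

OR bit by bit (1 where either bit is 1):
  1110000101000111110011110000001001
| 1011001100001010101011000001000101
= 1111001101001111111011110001001101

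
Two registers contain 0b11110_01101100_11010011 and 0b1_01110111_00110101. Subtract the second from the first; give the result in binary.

0b111001111010110011110

Subtract column by column in base 2:
  1-1 → 0
  1-0 → 1
  0-1 → 1 (borrow)
  0-0-1 → 1 (borrow)
  1-1-1 → 1 (borrow)
  0-1-1 → 0 (borrow)
  1-0-1 → 0
  1-0 → 1
  0-1 → 1 (borrow)
  0-1-1 → 0 (borrow)
  1-1-1 → 1 (borrow)
  1-0-1 → 0
  0-1 → 1 (borrow)
  1-1-1 → 1 (borrow)
  1-1-1 → 1 (borrow)
  0-0-1 → 1 (borrow)
  0-1-1 → 0 (borrow)
  1-0-1 → 0
  1-0 → 1
  1-0 → 1
  1-0 → 1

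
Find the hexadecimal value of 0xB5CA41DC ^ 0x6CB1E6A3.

0xD97BA77F

XOR each hex digit independently (no carries):
  B^6=D, 5^C=9, C^B=7, A^1=B, 4^E=A, 1^6=7, D^A=7, C^3=F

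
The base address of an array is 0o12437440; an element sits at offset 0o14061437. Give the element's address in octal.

0o26521077

Add column by column in base 8, right to left:
  0+7 = 7
  4+3 = 7
  4+4 = 0 carry 1
  7+1+1 = 1 carry 1
  3+6+1 = 2 carry 1
  4+0+1 = 5
  2+4 = 6
  1+1 = 2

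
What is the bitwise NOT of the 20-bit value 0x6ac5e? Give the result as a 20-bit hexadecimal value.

Each hex digit d becomes f−d:
  6→9, a→5, c→3, 5→a, e→1

0x953a1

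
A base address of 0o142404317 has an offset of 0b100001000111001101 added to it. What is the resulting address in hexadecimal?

0o142404317 = 0x18a08cf in hexadecimal.
0b100001000111001101 = 0x211cd in hexadecimal.
Add column by column in base 16, right to left:
  f+d = c carry 1
  c+c+1 = 9 carry 1
  8+1+1 = a
  0+1 = 1
  a+2 = c
  8+0 = 8
  1+0 = 1

0x18c1a9c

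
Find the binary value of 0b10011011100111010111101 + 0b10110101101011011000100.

0b101010001010010110000001

Add column by column in base 2, right to left:
  1+0 = 1
  0+0 = 0
  1+1 = 0 carry 1
  1+0+1 = 0 carry 1
  1+0+1 = 0 carry 1
  1+0+1 = 0 carry 1
  0+1+1 = 0 carry 1
  1+1+1 = 1 carry 1
  0+0+1 = 1
  1+1 = 0 carry 1
  1+1+1 = 1 carry 1
  1+0+1 = 0 carry 1
  0+1+1 = 0 carry 1
  0+0+1 = 1
  1+1 = 0 carry 1
  1+1+1 = 1 carry 1
  1+0+1 = 0 carry 1
  0+1+1 = 0 carry 1
  1+0+1 = 0 carry 1
  1+1+1 = 1 carry 1
  0+1+1 = 0 carry 1
  0+0+1 = 1
  1+1 = 0 carry 1
  final carry 1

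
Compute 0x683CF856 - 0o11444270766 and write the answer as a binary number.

0b11011101010111000011001100000

0x683CF856 = 0b1101000001111001111100001010110 in binary.
0o11444270766 = 0b1001100100100010111000111110110 in binary.
Subtract column by column in base 2:
  0-0 → 0
  1-1 → 0
  1-1 → 0
  0-0 → 0
  1-1 → 0
  0-1 → 1 (borrow)
  1-1-1 → 1 (borrow)
  0-1-1 → 0 (borrow)
  0-1-1 → 0 (borrow)
  0-0-1 → 1 (borrow)
  0-0-1 → 1 (borrow)
  1-0-1 → 0
  1-1 → 0
  1-1 → 0
  1-1 → 0
  1-0 → 1
  0-1 → 1 (borrow)
  0-0-1 → 1 (borrow)
  1-0-1 → 0
  1-0 → 1
  1-1 → 0
  1-0 → 1
  0-0 → 0
  0-1 → 1 (borrow)
  0-0-1 → 1 (borrow)
  0-0-1 → 1 (borrow)
  0-1-1 → 0 (borrow)
  1-1-1 → 1 (borrow)
  0-0-1 → 1 (borrow)
  1-0-1 → 0
  1-1 → 0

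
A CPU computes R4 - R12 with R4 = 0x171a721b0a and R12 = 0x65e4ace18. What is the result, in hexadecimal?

0x10bc274cf2

Subtract column by column in base 16:
  a-8 → 2
  0-1 → f (borrow)
  b-e-1 → c (borrow)
  1-c-1 → 4 (borrow)
  2-a-1 → 7 (borrow)
  7-4-1 → 2
  a-e → c (borrow)
  1-5-1 → b (borrow)
  7-6-1 → 0
  1-0 → 1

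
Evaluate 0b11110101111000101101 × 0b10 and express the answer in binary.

0b111101011110001011010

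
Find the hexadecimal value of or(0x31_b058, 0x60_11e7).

OR each hex digit independently (no carries):
  3|6=7, 1|0=1, b|1=b, 0|1=1, 5|e=f, 8|7=f

0x71b1ff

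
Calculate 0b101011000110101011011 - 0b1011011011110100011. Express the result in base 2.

Subtract column by column in base 2:
  1-1 → 0
  1-1 → 0
  0-0 → 0
  1-0 → 1
  1-0 → 1
  0-1 → 1 (borrow)
  1-0-1 → 0
  0-1 → 1 (borrow)
  1-1-1 → 1 (borrow)
  0-1-1 → 0 (borrow)
  1-1-1 → 1 (borrow)
  1-0-1 → 0
  0-1 → 1 (borrow)
  0-1-1 → 0 (borrow)
  0-0-1 → 1 (borrow)
  1-1-1 → 1 (borrow)
  1-1-1 → 1 (borrow)
  0-0-1 → 1 (borrow)
  1-1-1 → 1 (borrow)
  0-0-1 → 1 (borrow)
  1-0-1 → 0

0b11111101010110111000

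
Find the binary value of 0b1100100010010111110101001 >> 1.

0b110010001001011111010100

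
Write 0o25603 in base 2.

0b10101110000011

Each octal digit is 3 bits: 2=010 5=101 6=110 0=000 3=011.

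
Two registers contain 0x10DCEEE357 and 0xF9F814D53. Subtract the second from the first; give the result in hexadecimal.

Subtract column by column in base 16:
  7-3 → 4
  5-5 → 0
  3-D → 6 (borrow)
  E-4-1 → 9
  E-1 → D
  E-8 → 6
  C-F → D (borrow)
  D-9-1 → 3
  0-F → 1 (borrow)
  1-0-1 → 0

0x13D6D9604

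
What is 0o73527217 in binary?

0b111011101010111010001111

Each octal digit is 3 bits: 7=111 3=011 5=101 2=010 7=111 2=010 1=001 7=111.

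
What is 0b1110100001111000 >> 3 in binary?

Right shift by 3: drop the 3 least-significant bits.

0b1110100001111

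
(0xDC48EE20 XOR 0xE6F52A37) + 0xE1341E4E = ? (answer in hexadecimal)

0x11BF1E265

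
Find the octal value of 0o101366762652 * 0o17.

0o1726170472366

Multiply each base-8 digit by 15, carrying:
  2×15 = 30 → write 6 carry 3
  5×15+3 = 78 → write 6 carry 9
  6×15+9 = 99 → write 3 carry 12
  2×15+12 = 42 → write 2 carry 5
  6×15+5 = 95 → write 7 carry 11
  7×15+11 = 116 → write 4 carry 14
  6×15+14 = 104 → write 0 carry 13
  6×15+13 = 103 → write 7 carry 12
  3×15+12 = 57 → write 1 carry 7
  1×15+7 = 22 → write 6 carry 2
  0×15+2 = 2 → write 2
  1×15 = 15 → write 7 carry 1
  remaining carry: 1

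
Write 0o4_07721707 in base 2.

0b100000111111010001111000111

Each octal digit is 3 bits: 4=100 0=000 7=111 7=111 2=010 1=001 7=111 0=000 7=111.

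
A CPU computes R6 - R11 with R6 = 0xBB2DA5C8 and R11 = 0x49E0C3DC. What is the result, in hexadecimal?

Subtract column by column in base 16:
  8-C → C (borrow)
  C-D-1 → E (borrow)
  5-3-1 → 1
  A-C → E (borrow)
  D-0-1 → C
  2-E → 4 (borrow)
  B-9-1 → 1
  B-4 → 7

0x714CE1EC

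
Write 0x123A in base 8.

0o11072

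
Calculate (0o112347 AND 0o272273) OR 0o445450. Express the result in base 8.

0o457653

0o112347 AND 0o272273 = 0o012243.
Then OR with 0o445450.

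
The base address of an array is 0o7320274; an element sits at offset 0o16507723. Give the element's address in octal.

Add column by column in base 8, right to left:
  4+3 = 7
  7+2 = 1 carry 1
  2+7+1 = 2 carry 1
  0+7+1 = 0 carry 1
  2+0+1 = 3
  3+5 = 0 carry 1
  7+6+1 = 6 carry 1
  0+1+1 = 2

0o26030217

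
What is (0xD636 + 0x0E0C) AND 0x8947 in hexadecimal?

0x8042

Add column by column in base 16, right to left:
  6+C = 2 carry 1
  3+0+1 = 4
  6+E = 4 carry 1
  D+0+1 = E
Sum = 0xE442; now AND with 0x8947:
  E&8=8, 4&9=0, 4&4=4, 2&7=2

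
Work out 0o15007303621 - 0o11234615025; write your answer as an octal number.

0o3552466574

Subtract column by column in base 8:
  1-5 → 4 (borrow)
  2-2-1 → 7 (borrow)
  6-0-1 → 5
  3-5 → 6 (borrow)
  0-1-1 → 6 (borrow)
  3-6-1 → 4 (borrow)
  7-4-1 → 2
  0-3 → 5 (borrow)
  0-2-1 → 5 (borrow)
  5-1-1 → 3
  1-1 → 0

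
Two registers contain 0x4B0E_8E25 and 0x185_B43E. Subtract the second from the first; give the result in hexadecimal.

0x4988D9E7

Subtract column by column in base 16:
  5-E → 7 (borrow)
  2-3-1 → E (borrow)
  E-4-1 → 9
  8-B → D (borrow)
  E-5-1 → 8
  0-8 → 8 (borrow)
  B-1-1 → 9
  4-0 → 4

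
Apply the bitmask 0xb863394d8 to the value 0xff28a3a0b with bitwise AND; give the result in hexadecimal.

AND each hex digit independently (no carries):
  f&b=b, f&8=8, 2&6=2, 8&3=0, a&3=2, 3&9=1, a&4=0, 0&d=0, b&8=8

0xb82021008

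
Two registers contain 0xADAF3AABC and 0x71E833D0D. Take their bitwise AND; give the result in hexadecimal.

AND each hex digit independently (no carries):
  A&7=2, D&1=1, A&E=A, F&8=8, 3&3=3, A&3=2, A&D=8, B&0=0, C&D=C

0x21A83280C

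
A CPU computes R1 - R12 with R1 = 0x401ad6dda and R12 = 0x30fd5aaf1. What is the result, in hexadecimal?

Subtract column by column in base 16:
  a-1 → 9
  d-f → e (borrow)
  d-a-1 → 2
  6-a → c (borrow)
  d-5-1 → 7
  a-d → d (borrow)
  1-f-1 → 1 (borrow)
  0-0-1 → f (borrow)
  4-3-1 → 0

0xf1d7c2e9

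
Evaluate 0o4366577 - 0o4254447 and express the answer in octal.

0o112130

Subtract column by column in base 8:
  7-7 → 0
  7-4 → 3
  5-4 → 1
  6-4 → 2
  6-5 → 1
  3-2 → 1
  4-4 → 0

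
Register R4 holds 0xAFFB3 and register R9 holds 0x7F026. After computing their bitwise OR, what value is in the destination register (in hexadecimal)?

0xFFFB7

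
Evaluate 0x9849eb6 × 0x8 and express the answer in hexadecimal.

Multiply each base-16 digit by 8, carrying:
  6×8 = 48 → write 0 carry 3
  b×8+3 = 91 → write b carry 5
  e×8+5 = 117 → write 5 carry 7
  9×8+7 = 79 → write f carry 4
  4×8+4 = 36 → write 4 carry 2
  8×8+2 = 66 → write 2 carry 4
  9×8+4 = 76 → write c carry 4
  remaining carry: 4

0x4c24f5b0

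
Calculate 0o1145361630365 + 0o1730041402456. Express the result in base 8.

0o3075423233043

Add column by column in base 8, right to left:
  5+6 = 3 carry 1
  6+5+1 = 4 carry 1
  3+4+1 = 0 carry 1
  0+2+1 = 3
  3+0 = 3
  6+4 = 2 carry 1
  1+1+1 = 3
  6+4 = 2 carry 1
  3+0+1 = 4
  5+0 = 5
  4+3 = 7
  1+7 = 0 carry 1
  1+1+1 = 3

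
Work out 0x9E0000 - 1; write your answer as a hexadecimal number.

The trailing 4 digits are 0, so subtracting 1 borrows through: they become F and the next digit up decrements.

0x9DFFFF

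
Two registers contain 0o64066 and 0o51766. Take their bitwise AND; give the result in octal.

AND each oct digit independently (no carries):
  6&5=4, 4&1=0, 0&7=0, 6&6=6, 6&6=6

0o40066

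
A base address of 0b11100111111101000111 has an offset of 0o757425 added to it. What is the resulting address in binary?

0b100100101111001011100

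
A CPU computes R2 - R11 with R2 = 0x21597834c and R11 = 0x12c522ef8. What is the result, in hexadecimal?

0xe9455454

Subtract column by column in base 16:
  c-8 → 4
  4-f → 5 (borrow)
  3-e-1 → 4 (borrow)
  8-2-1 → 5
  7-2 → 5
  9-5 → 4
  5-c → 9 (borrow)
  1-2-1 → e (borrow)
  2-1-1 → 0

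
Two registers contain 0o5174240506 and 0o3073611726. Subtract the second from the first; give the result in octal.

0o2100426560

Subtract column by column in base 8:
  6-6 → 0
  0-2 → 6 (borrow)
  5-7-1 → 5 (borrow)
  0-1-1 → 6 (borrow)
  4-1-1 → 2
  2-6 → 4 (borrow)
  4-3-1 → 0
  7-7 → 0
  1-0 → 1
  5-3 → 2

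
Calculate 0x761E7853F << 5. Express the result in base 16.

0xEC3CF0A7E0

5 bits is not a whole number of base-16 digits; in binary: 11101100001111001111000010100111111 << 5 = 1110110000111100111100001010011111100000.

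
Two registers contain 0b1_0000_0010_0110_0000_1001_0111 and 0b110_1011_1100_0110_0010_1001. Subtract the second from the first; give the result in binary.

0b100101101001101001101110

Subtract column by column in base 2:
  1-1 → 0
  1-0 → 1
  1-0 → 1
  0-1 → 1 (borrow)
  1-0-1 → 0
  0-1 → 1 (borrow)
  0-0-1 → 1 (borrow)
  1-0-1 → 0
  0-0 → 0
  0-1 → 1 (borrow)
  0-1-1 → 0 (borrow)
  0-0-1 → 1 (borrow)
  0-0-1 → 1 (borrow)
  1-0-1 → 0
  1-1 → 0
  0-1 → 1 (borrow)
  0-1-1 → 0 (borrow)
  1-1-1 → 1 (borrow)
  0-0-1 → 1 (borrow)
  0-1-1 → 0 (borrow)
  0-0-1 → 1 (borrow)
  0-1-1 → 0 (borrow)
  0-1-1 → 0 (borrow)
  0-0-1 → 1 (borrow)
  1-0-1 → 0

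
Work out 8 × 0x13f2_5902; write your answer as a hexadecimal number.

0x9f92c810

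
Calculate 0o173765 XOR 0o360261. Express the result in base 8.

0o213504

XOR each oct digit independently (no carries):
  1^3=2, 7^6=1, 3^0=3, 7^2=5, 6^6=0, 5^1=4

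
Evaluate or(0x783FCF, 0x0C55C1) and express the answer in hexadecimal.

0x7C7FCF

OR each hex digit independently (no carries):
  7|0=7, 8|C=C, 3|5=7, F|5=F, C|C=C, F|1=F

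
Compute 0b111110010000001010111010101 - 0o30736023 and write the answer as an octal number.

0b111110010000001010111010101 = 0o762012725 in octal.
Subtract column by column in base 8:
  5-3 → 2
  2-2 → 0
  7-0 → 7
  2-6 → 4 (borrow)
  1-3-1 → 5 (borrow)
  0-7-1 → 0 (borrow)
  2-0-1 → 1
  6-3 → 3
  7-0 → 7

0o731054702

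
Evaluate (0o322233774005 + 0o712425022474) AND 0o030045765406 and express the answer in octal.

Add column by column in base 8, right to left:
  5+4 = 1 carry 1
  0+7+1 = 0 carry 1
  0+4+1 = 5
  4+2 = 6
  7+2 = 1 carry 1
  7+0+1 = 0 carry 1
  3+5+1 = 1 carry 1
  3+2+1 = 6
  2+4 = 6
  2+2 = 4
  2+1 = 3
  3+7 = 2 carry 1
  final carry 1
Sum = 0o1234661016501; now AND with 0o030045765406:
  1&0=0, 2&0=0, 3&3=3, 4&0=0, 6&0=0, 6&4=4, 1&5=1, 0&7=0, 1&6=0, 6&5=4, 5&4=4, 0&0=0, 1&6=0

0o30041004400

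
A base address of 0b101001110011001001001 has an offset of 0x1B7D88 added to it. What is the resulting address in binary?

0b1100000110001111010001

0x1B7D88 = 0b110110111110110001000 in binary.
Add column by column in base 2, right to left:
  1+0 = 1
  0+0 = 0
  0+0 = 0
  1+1 = 0 carry 1
  0+0+1 = 1
  0+0 = 0
  1+0 = 1
  0+1 = 1
  0+1 = 1
  1+0 = 1
  1+1 = 0 carry 1
  0+1+1 = 0 carry 1
  0+1+1 = 0 carry 1
  1+1+1 = 1 carry 1
  1+1+1 = 1 carry 1
  1+0+1 = 0 carry 1
  0+1+1 = 0 carry 1
  0+1+1 = 0 carry 1
  1+0+1 = 0 carry 1
  0+1+1 = 0 carry 1
  1+1+1 = 1 carry 1
  final carry 1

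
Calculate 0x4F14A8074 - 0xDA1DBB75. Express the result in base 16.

Subtract column by column in base 16:
  4-5 → F (borrow)
  7-7-1 → F (borrow)
  0-B-1 → 4 (borrow)
  8-B-1 → C (borrow)
  A-D-1 → C (borrow)
  4-1-1 → 2
  1-A → 7 (borrow)
  F-D-1 → 1
  4-0 → 4

0x4172CC4FF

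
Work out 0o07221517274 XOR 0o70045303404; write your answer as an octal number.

0o77264614670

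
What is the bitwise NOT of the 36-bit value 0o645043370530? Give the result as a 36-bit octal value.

Each oct digit d becomes 7−d:
  6→1, 4→3, 5→2, 0→7, 4→3, 3→4, 3→4, 7→0, 0→7, 5→2, 3→4, 0→7

0o132734407247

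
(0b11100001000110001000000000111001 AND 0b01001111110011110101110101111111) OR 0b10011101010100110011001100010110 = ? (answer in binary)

0b11100001000110001000000000111001 AND 0b01001111110011110101110101111111 = 0b01000001000010000000000000111001.
Then OR with 0b10011101010100110011001100010110.

0b11011101010110110011001100111111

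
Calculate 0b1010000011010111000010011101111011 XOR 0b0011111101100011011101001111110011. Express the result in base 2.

0b1001111110110100011111010010001000

XOR bit by bit (1 where the bits differ):
  1010000011010111000010011101111011
^ 0011111101100011011101001111110011
= 1001111110110100011111010010001000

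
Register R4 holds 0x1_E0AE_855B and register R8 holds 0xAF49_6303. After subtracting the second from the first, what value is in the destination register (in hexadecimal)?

0x131652258

Subtract column by column in base 16:
  B-3 → 8
  5-0 → 5
  5-3 → 2
  8-6 → 2
  E-9 → 5
  A-4 → 6
  0-F → 1 (borrow)
  E-A-1 → 3
  1-0 → 1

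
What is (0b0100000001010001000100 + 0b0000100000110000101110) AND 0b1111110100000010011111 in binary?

Add column by column in base 2, right to left:
  0+0 = 0
  0+1 = 1
  1+1 = 0 carry 1
  0+1+1 = 0 carry 1
  0+0+1 = 1
  0+1 = 1
  1+0 = 1
  0+0 = 0
  0+0 = 0
  0+0 = 0
  1+1 = 0 carry 1
  0+1+1 = 0 carry 1
  1+0+1 = 0 carry 1
  0+0+1 = 1
  0+0 = 0
  0+0 = 0
  0+0 = 0
  0+1 = 1
  0+0 = 0
  0+0 = 0
  1+0 = 1
Sum = 0b100100010000001110010; now AND with 0b1111110100000010011111:
  0100100010000001110010
& 1111110100000010011111
= 0100100000000000010010

0b100100000000000010010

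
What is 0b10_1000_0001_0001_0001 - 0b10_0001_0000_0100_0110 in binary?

0b111000011001011

Subtract column by column in base 2:
  1-0 → 1
  0-1 → 1 (borrow)
  0-1-1 → 0 (borrow)
  0-0-1 → 1 (borrow)
  1-0-1 → 0
  0-0 → 0
  0-1 → 1 (borrow)
  0-0-1 → 1 (borrow)
  1-0-1 → 0
  0-0 → 0
  0-0 → 0
  0-0 → 0
  0-1 → 1 (borrow)
  0-0-1 → 1 (borrow)
  0-0-1 → 1 (borrow)
  1-0-1 → 0
  0-0 → 0
  1-1 → 0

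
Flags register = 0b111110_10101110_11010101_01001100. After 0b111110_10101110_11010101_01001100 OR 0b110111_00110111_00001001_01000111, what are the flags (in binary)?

0b111111101111111101110101001111

OR bit by bit (1 where either bit is 1):
  111110101011101101010101001100
| 110111001101110000100101000111
= 111111101111111101110101001111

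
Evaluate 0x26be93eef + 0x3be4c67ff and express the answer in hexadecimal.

0x62a35a6ee

Add column by column in base 16, right to left:
  f+f = e carry 1
  e+f+1 = e carry 1
  e+7+1 = 6 carry 1
  3+6+1 = a
  9+c = 5 carry 1
  e+4+1 = 3 carry 1
  b+e+1 = a carry 1
  6+b+1 = 2 carry 1
  2+3+1 = 6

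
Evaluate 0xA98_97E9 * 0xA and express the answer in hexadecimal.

0x69F5EF1A

Multiply each base-16 digit by 10, carrying:
  9×10 = 90 → write A carry 5
  E×10+5 = 145 → write 1 carry 9
  7×10+9 = 79 → write F carry 4
  9×10+4 = 94 → write E carry 5
  8×10+5 = 85 → write 5 carry 5
  9×10+5 = 95 → write F carry 5
  A×10+5 = 105 → write 9 carry 6
  remaining carry: 6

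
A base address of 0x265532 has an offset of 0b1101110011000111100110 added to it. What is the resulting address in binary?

0b10111011000011100011000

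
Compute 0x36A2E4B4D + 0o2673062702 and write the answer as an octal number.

0x36A2E4B4D = 0o155213445515 in octal.
Add column by column in base 8, right to left:
  5+2 = 7
  1+0 = 1
  5+7 = 4 carry 1
  5+2+1 = 0 carry 1
  4+6+1 = 3 carry 1
  4+0+1 = 5
  3+3 = 6
  1+7 = 0 carry 1
  2+6+1 = 1 carry 1
  5+2+1 = 0 carry 1
  5+0+1 = 6
  1+0 = 1

0o160106530417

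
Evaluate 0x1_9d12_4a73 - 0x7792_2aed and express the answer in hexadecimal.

0x125801f86

Subtract column by column in base 16:
  3-d → 6 (borrow)
  7-e-1 → 8 (borrow)
  a-a-1 → f (borrow)
  4-2-1 → 1
  2-2 → 0
  1-9 → 8 (borrow)
  d-7-1 → 5
  9-7 → 2
  1-0 → 1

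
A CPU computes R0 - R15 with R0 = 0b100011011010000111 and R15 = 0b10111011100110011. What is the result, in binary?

0b1011111101010100

Subtract column by column in base 2:
  1-1 → 0
  1-1 → 0
  1-0 → 1
  0-0 → 0
  0-1 → 1 (borrow)
  0-1-1 → 0 (borrow)
  0-0-1 → 1 (borrow)
  1-0-1 → 0
  0-1 → 1 (borrow)
  1-1-1 → 1 (borrow)
  1-1-1 → 1 (borrow)
  0-0-1 → 1 (borrow)
  1-1-1 → 1 (borrow)
  1-1-1 → 1 (borrow)
  0-1-1 → 0 (borrow)
  0-0-1 → 1 (borrow)
  0-1-1 → 0 (borrow)
  1-0-1 → 0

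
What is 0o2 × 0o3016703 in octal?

Multiply each base-8 digit by 2, carrying:
  3×2 = 6 → write 6
  0×2 = 0 → write 0
  7×2 = 14 → write 6 carry 1
  6×2+1 = 13 → write 5 carry 1
  1×2+1 = 3 → write 3
  0×2 = 0 → write 0
  3×2 = 6 → write 6

0o6035606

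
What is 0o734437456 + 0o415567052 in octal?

Add column by column in base 8, right to left:
  6+2 = 0 carry 1
  5+5+1 = 3 carry 1
  4+0+1 = 5
  7+7 = 6 carry 1
  3+6+1 = 2 carry 1
  4+5+1 = 2 carry 1
  4+5+1 = 2 carry 1
  3+1+1 = 5
  7+4 = 3 carry 1
  final carry 1

0o1352226530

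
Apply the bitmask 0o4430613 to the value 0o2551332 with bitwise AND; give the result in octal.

AND each oct digit independently (no carries):
  2&4=0, 5&4=4, 5&3=1, 1&0=0, 3&6=2, 3&1=1, 2&3=2

0o0410212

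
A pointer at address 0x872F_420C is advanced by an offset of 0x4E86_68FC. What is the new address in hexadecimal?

0xD5B5AB08

Add column by column in base 16, right to left:
  C+C = 8 carry 1
  0+F+1 = 0 carry 1
  2+8+1 = B
  4+6 = A
  F+6 = 5 carry 1
  2+8+1 = B
  7+E = 5 carry 1
  8+4+1 = D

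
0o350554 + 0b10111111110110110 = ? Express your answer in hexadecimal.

0x35122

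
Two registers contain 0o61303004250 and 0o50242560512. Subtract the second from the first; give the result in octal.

0o11040223536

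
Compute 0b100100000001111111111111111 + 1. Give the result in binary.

0b100100000010000000000000000

The trailing 16 digits are 1 (max in base 2), so adding 1 cascades: they roll to 0 and the next digit up increments.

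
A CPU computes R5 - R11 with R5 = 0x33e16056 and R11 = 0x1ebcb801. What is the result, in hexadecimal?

Subtract column by column in base 16:
  6-1 → 5
  5-0 → 5
  0-8 → 8 (borrow)
  6-b-1 → a (borrow)
  1-c-1 → 4 (borrow)
  e-b-1 → 2
  3-e → 5 (borrow)
  3-1-1 → 1

0x1524a855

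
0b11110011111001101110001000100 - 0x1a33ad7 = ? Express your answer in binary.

0b11100110110011010000101101101

0x1a33ad7 = 0b1101000110011101011010111 in binary.
Subtract column by column in base 2:
  0-1 → 1 (borrow)
  0-1-1 → 0 (borrow)
  1-1-1 → 1 (borrow)
  0-0-1 → 1 (borrow)
  0-1-1 → 0 (borrow)
  0-0-1 → 1 (borrow)
  1-1-1 → 1 (borrow)
  0-1-1 → 0 (borrow)
  0-0-1 → 1 (borrow)
  0-1-1 → 0 (borrow)
  1-0-1 → 0
  1-1 → 0
  1-1 → 0
  0-1 → 1 (borrow)
  1-0-1 → 0
  1-0 → 1
  0-1 → 1 (borrow)
  0-1-1 → 0 (borrow)
  1-0-1 → 0
  1-0 → 1
  1-0 → 1
  1-1 → 0
  1-0 → 1
  0-1 → 1 (borrow)
  0-1-1 → 0 (borrow)
  1-0-1 → 0
  1-0 → 1
  1-0 → 1
  1-0 → 1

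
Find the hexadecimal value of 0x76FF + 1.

0x7700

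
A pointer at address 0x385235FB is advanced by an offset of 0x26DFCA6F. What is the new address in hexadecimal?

0x5F32006A

Add column by column in base 16, right to left:
  B+F = A carry 1
  F+6+1 = 6 carry 1
  5+A+1 = 0 carry 1
  3+C+1 = 0 carry 1
  2+F+1 = 2 carry 1
  5+D+1 = 3 carry 1
  8+6+1 = F
  3+2 = 5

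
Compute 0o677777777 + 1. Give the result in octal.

0o700000000

The trailing 8 digits are 7 (max in base 8), so adding 1 cascades: they roll to 0 and the next digit up increments.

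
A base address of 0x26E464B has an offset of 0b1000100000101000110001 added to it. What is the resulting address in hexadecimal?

0x290507C

0b1000100000101000110001 = 0x220A31 in hexadecimal.
Add column by column in base 16, right to left:
  B+1 = C
  4+3 = 7
  6+A = 0 carry 1
  4+0+1 = 5
  E+2 = 0 carry 1
  6+2+1 = 9
  2+0 = 2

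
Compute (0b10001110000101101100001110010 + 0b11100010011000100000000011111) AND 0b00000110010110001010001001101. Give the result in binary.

Add column by column in base 2, right to left:
  0+1 = 1
  1+1 = 0 carry 1
  0+1+1 = 0 carry 1
  0+1+1 = 0 carry 1
  1+1+1 = 1 carry 1
  1+0+1 = 0 carry 1
  1+0+1 = 0 carry 1
  0+0+1 = 1
  0+0 = 0
  0+0 = 0
  0+0 = 0
  1+0 = 1
  1+0 = 1
  0+0 = 0
  1+1 = 0 carry 1
  1+0+1 = 0 carry 1
  0+0+1 = 1
  1+0 = 1
  0+1 = 1
  0+1 = 1
  0+0 = 0
  0+0 = 0
  1+1 = 0 carry 1
  1+0+1 = 0 carry 1
  1+0+1 = 0 carry 1
  0+0+1 = 1
  0+1 = 1
  0+1 = 1
  1+1 = 0 carry 1
  final carry 1
Sum = 0b101110000011110001100010010001; now AND with 0b00000110010110001010001001101:
  101110000011110001100010010001
& 000000110010110001010001001101
= 000000000010110001000000000001

0b10110001000000000001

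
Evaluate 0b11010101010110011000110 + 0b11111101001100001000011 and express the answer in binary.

0b111010010100010100001001

Add column by column in base 2, right to left:
  0+1 = 1
  1+1 = 0 carry 1
  1+0+1 = 0 carry 1
  0+0+1 = 1
  0+0 = 0
  0+0 = 0
  1+1 = 0 carry 1
  1+0+1 = 0 carry 1
  0+0+1 = 1
  0+0 = 0
  1+0 = 1
  1+1 = 0 carry 1
  0+1+1 = 0 carry 1
  1+0+1 = 0 carry 1
  0+0+1 = 1
  1+1 = 0 carry 1
  0+0+1 = 1
  1+1 = 0 carry 1
  0+1+1 = 0 carry 1
  1+1+1 = 1 carry 1
  0+1+1 = 0 carry 1
  1+1+1 = 1 carry 1
  1+1+1 = 1 carry 1
  final carry 1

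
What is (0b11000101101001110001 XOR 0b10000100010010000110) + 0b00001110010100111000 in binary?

0b1010000010000101111

First 0b11000101101001110001 XOR 0b10000100010010000110 = 0b01000001111011110111.
Add column by column in base 2, right to left:
  1+0 = 1
  1+0 = 1
  1+0 = 1
  0+1 = 1
  1+1 = 0 carry 1
  1+1+1 = 1 carry 1
  1+0+1 = 0 carry 1
  1+0+1 = 0 carry 1
  0+1+1 = 0 carry 1
  1+0+1 = 0 carry 1
  1+1+1 = 1 carry 1
  1+0+1 = 0 carry 1
  1+0+1 = 0 carry 1
  0+1+1 = 0 carry 1
  0+1+1 = 0 carry 1
  0+1+1 = 0 carry 1
  0+0+1 = 1
  0+0 = 0
  1+0 = 1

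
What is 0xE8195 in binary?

Expand each hex digit to 4 bits: E=1110 8=1000 1=0001 9=1001 5=0101.

0b11101000000110010101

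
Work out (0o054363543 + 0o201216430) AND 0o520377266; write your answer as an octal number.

0o202062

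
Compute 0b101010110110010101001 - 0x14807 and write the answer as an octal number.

0b101010110110010101001 = 0o5266251 in octal.
0x14807 = 0o244007 in octal.
Subtract column by column in base 8:
  1-7 → 2 (borrow)
  5-0-1 → 4
  2-0 → 2
  6-4 → 2
  6-4 → 2
  2-2 → 0
  5-0 → 5

0o5022242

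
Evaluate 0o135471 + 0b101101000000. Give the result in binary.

0o135471 = 0b1011101100111001 in binary.
Add column by column in base 2, right to left:
  1+0 = 1
  0+0 = 0
  0+0 = 0
  1+0 = 1
  1+0 = 1
  1+0 = 1
  0+1 = 1
  0+0 = 0
  1+1 = 0 carry 1
  1+1+1 = 1 carry 1
  0+0+1 = 1
  1+1 = 0 carry 1
  1+0+1 = 0 carry 1
  1+0+1 = 0 carry 1
  0+0+1 = 1
  1+0 = 1

0b1100011001111001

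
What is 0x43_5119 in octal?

0o20650431

Expand each hex digit to 4 bits: 4=0100 3=0011 5=0101 1=0001 1=0001 9=1001.
Group the bits in threes: 010 000 110 101 000 100 011 001 → 20650431.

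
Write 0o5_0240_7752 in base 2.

Each octal digit is 3 bits: 5=101 0=000 2=010 4=100 0=000 7=111 7=111 5=101 2=010.

0b101000010100000111111101010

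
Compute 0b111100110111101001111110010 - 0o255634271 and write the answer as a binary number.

0o255634271 = 0b10101101110011100010111001 in binary.
Subtract column by column in base 2:
  0-1 → 1 (borrow)
  1-0-1 → 0
  0-0 → 0
  0-1 → 1 (borrow)
  1-1-1 → 1 (borrow)
  1-1-1 → 1 (borrow)
  1-0-1 → 0
  1-1 → 0
  1-0 → 1
  1-0 → 1
  0-0 → 0
  0-1 → 1 (borrow)
  1-1-1 → 1 (borrow)
  0-1-1 → 0 (borrow)
  1-0-1 → 0
  1-0 → 1
  1-1 → 0
  1-1 → 0
  0-1 → 1 (borrow)
  1-0-1 → 0
  1-1 → 0
  0-1 → 1 (borrow)
  0-0-1 → 1 (borrow)
  1-1-1 → 1 (borrow)
  1-0-1 → 0
  1-1 → 0
  1-0 → 1

0b100111001001001101100111001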